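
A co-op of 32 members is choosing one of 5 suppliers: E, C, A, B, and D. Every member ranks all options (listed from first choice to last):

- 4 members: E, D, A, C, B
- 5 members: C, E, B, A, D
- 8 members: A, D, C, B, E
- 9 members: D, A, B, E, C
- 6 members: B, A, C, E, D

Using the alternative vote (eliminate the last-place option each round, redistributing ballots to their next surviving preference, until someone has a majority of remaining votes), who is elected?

D

Round 1: E 4, C 5, A 8, B 6, D 9. Eliminate E.
Round 2: C 5, A 8, B 6, D 13. Eliminate C.
Round 3: A 8, B 11, D 13. Eliminate A.
Round 4: B 11, D 21. D has a majority.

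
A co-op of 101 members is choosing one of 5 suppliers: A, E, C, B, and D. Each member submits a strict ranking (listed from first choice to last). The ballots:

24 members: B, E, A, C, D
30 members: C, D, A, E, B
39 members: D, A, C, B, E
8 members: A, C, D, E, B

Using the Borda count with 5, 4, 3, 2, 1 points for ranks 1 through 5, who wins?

A: 24·3 + 30·3 + 39·4 + 8·5 = 358
E: 24·4 + 30·2 + 39·1 + 8·2 = 211
C: 24·2 + 30·5 + 39·3 + 8·4 = 347
B: 24·5 + 30·1 + 39·2 + 8·1 = 236
D: 24·1 + 30·4 + 39·5 + 8·3 = 363
D has the highest Borda score (363).

D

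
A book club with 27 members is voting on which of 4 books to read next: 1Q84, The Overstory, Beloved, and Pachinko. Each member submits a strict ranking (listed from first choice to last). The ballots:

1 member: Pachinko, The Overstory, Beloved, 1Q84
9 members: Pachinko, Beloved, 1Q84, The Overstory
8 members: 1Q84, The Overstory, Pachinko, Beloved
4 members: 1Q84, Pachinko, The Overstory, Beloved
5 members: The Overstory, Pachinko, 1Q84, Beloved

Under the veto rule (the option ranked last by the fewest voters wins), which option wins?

Last-place votes: 1Q84 1, The Overstory 9, Beloved 17, Pachinko 0.
Pachinko is ranked last by the fewest voters, so Pachinko wins.

Pachinko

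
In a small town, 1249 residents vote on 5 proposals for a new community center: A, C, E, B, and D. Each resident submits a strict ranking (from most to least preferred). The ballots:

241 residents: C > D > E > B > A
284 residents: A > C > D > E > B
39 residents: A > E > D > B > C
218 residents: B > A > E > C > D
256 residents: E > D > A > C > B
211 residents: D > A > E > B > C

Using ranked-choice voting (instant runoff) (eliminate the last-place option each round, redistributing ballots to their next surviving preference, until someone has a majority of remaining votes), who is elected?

Round 1: A 323, C 241, E 256, B 218, D 211. Eliminate D.
Round 2: A 534, C 241, E 256, B 218. Eliminate B.
Round 3: A 752, C 241, E 256. A has a majority.

A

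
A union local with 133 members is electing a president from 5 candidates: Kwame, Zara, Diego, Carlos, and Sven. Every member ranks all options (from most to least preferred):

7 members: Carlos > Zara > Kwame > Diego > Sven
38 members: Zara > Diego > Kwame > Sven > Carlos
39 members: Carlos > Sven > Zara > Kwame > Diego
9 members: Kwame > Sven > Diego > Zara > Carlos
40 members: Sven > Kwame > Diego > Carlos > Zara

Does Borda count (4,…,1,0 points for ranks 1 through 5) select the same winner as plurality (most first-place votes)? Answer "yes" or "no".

Borda — scores: Kwame 285, Zara 260, Diego 219, Carlos 224, Sven 342. Winner: Sven.
Plurality — first-place votes: Kwame 9, Zara 38, Diego 0, Carlos 46, Sven 40. Winner: Carlos.
The two methods disagree.

no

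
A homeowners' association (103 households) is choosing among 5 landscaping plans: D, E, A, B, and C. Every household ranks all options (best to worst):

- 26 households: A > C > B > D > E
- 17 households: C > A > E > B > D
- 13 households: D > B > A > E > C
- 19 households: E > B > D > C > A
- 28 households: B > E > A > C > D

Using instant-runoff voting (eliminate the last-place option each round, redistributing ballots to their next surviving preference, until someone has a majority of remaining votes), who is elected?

B

Round 1: D 13, E 19, A 26, B 28, C 17. Eliminate D.
Round 2: E 19, A 26, B 41, C 17. Eliminate C.
Round 3: E 19, A 43, B 41. Eliminate E.
Round 4: A 43, B 60. B has a majority.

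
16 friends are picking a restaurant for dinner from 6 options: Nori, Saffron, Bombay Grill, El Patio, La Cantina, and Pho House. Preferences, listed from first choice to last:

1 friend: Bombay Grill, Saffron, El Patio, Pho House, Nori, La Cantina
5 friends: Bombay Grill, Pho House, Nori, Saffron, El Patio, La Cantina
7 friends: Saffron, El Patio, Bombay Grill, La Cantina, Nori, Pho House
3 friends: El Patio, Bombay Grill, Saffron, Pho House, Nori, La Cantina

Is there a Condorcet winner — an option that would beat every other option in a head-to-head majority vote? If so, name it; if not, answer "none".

none

Checking pairwise contests:
Saffron beats Nori 11–5.
Bombay Grill beats Saffron 9–7.
El Patio beats Bombay Grill 10–6.
Saffron beats El Patio 13–3.
Nori beats La Cantina 9–7.
Saffron beats Pho House 11–5.
Every option loses at least one head-to-head, so there is no Condorcet winner.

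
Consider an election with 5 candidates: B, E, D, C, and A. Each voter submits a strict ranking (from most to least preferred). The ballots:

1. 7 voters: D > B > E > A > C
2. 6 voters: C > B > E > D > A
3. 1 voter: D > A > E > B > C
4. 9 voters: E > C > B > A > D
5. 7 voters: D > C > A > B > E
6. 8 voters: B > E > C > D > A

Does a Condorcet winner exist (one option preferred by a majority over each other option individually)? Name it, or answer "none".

Checking pairwise contests:
C beats B 22–16.
B beats E 28–10.
B beats D 23–15.
E beats C 25–13.
B beats A 30–8.
Every option loses at least one head-to-head, so there is no Condorcet winner.

none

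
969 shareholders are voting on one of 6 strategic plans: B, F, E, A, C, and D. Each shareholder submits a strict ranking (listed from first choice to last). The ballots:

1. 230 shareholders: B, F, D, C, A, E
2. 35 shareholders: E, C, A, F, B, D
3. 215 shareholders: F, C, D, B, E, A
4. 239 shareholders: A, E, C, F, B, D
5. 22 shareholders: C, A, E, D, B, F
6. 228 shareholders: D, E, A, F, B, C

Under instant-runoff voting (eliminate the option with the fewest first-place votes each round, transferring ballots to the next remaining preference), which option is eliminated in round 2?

E

Round 1: B 230, F 215, E 35, A 239, C 22, D 228. Eliminate C.
Round 2: B 230, F 215, E 35, A 261, D 228. Eliminate E.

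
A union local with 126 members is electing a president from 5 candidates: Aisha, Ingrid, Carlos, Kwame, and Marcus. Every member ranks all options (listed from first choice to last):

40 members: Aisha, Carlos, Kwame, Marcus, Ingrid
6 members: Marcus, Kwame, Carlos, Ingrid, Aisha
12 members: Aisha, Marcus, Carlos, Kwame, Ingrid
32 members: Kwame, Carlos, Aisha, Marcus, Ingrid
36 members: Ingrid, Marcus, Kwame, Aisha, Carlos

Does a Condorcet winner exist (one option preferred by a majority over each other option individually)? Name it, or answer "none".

Kwame

Kwame vs Aisha: 74–52 for Kwame.
Kwame vs Ingrid: 90–36 for Kwame.
Kwame vs Carlos: 74–52 for Kwame.
Kwame vs Marcus: 72–54 for Kwame.
Kwame beats every other option head-to-head.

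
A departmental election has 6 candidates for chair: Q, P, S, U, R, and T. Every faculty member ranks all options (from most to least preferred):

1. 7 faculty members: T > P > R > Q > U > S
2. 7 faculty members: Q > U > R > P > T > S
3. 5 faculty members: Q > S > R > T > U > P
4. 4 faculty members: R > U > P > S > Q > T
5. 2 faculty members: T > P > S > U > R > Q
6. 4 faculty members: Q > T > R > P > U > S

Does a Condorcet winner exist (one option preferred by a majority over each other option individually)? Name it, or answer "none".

Q vs P: 16–13 for Q.
Q vs S: 23–6 for Q.
Q vs U: 23–6 for Q.
Q vs R: 16–13 for Q.
Q vs T: 20–9 for Q.
Q beats every other option head-to-head.

Q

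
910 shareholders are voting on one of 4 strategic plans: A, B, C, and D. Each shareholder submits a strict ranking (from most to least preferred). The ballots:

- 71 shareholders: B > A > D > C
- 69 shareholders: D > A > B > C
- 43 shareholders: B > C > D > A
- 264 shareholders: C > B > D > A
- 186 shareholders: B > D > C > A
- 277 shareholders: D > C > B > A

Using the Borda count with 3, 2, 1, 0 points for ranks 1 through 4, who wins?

A: 71·2 + 69·2 + 43·0 + 264·0 + 186·0 + 277·0 = 280
B: 71·3 + 69·1 + 43·3 + 264·2 + 186·3 + 277·1 = 1774
C: 71·0 + 69·0 + 43·2 + 264·3 + 186·1 + 277·2 = 1618
D: 71·1 + 69·3 + 43·1 + 264·1 + 186·2 + 277·3 = 1788
D has the highest Borda score (1788).

D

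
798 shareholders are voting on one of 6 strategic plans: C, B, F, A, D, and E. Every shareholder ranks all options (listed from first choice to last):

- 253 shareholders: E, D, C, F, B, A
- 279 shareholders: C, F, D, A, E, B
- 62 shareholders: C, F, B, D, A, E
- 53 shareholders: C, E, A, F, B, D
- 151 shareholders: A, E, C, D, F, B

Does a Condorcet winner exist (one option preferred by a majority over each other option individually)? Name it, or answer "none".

none

Checking pairwise contests:
E beats C 404–394.
C beats B 798–0.
C beats F 798–0.
C beats A 647–151.
C beats D 545–253.
A beats E 492–306.
Every option loses at least one head-to-head, so there is no Condorcet winner.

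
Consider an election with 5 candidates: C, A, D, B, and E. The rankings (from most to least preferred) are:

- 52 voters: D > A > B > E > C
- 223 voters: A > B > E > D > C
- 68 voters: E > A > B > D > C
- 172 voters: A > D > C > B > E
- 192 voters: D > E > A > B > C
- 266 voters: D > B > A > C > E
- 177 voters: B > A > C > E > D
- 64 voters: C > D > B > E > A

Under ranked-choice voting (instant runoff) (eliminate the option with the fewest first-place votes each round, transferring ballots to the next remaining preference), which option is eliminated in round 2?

Round 1: C 64, A 395, D 510, B 177, E 68. Eliminate C.
Round 2: A 395, D 574, B 177, E 68. Eliminate E.

E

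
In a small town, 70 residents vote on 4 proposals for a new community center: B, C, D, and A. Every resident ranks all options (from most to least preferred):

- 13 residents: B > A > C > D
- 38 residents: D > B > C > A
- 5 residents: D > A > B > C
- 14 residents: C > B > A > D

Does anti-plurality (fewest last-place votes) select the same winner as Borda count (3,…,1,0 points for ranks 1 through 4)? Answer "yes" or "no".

Anti-plurality — last-place votes: B 0, C 5, D 27, A 38. Winner: B.
Borda — scores: B 148, C 93, D 129, A 50. Winner: B.
The two methods agree.

yes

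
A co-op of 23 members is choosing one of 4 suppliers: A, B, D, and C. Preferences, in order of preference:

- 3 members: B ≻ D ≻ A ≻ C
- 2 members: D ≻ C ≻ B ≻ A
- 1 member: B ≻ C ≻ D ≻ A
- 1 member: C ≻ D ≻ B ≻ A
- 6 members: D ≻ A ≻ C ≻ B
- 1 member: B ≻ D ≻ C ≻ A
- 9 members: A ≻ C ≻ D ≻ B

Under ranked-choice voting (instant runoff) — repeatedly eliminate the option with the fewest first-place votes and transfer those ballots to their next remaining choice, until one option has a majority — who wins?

D

Round 1: A 9, B 5, D 8, C 1. Eliminate C.
Round 2: A 9, B 5, D 9. Eliminate B.
Round 3: A 9, D 14. D has a majority.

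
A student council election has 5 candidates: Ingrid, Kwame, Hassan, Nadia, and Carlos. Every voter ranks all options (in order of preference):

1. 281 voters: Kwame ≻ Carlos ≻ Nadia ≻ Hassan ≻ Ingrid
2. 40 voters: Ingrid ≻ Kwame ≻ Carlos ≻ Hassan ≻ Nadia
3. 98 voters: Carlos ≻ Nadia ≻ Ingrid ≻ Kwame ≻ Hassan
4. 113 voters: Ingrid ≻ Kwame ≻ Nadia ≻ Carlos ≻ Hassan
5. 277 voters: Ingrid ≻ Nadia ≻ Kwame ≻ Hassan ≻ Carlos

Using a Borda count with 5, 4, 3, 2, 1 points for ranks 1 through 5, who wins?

Kwame

Ingrid: 281·1 + 40·5 + 98·3 + 113·5 + 277·5 = 2725
Kwame: 281·5 + 40·4 + 98·2 + 113·4 + 277·3 = 3044
Hassan: 281·2 + 40·2 + 98·1 + 113·1 + 277·2 = 1407
Nadia: 281·3 + 40·1 + 98·4 + 113·3 + 277·4 = 2722
Carlos: 281·4 + 40·3 + 98·5 + 113·2 + 277·1 = 2237
Kwame has the highest Borda score (3044).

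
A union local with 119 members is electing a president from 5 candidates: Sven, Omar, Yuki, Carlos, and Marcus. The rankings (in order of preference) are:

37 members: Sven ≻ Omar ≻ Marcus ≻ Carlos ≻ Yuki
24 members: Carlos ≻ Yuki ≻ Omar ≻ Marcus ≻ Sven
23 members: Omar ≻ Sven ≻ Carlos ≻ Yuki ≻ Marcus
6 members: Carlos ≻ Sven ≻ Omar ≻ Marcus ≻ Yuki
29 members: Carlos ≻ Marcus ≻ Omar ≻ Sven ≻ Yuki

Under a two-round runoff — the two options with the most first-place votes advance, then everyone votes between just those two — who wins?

Sven

Round 1 first-place votes: Sven 37, Omar 23, Yuki 0, Carlos 59, Marcus 0.
Carlos and Sven advance.
Runoff: Carlos is preferred to Sven by 59 voters; Sven by 60.
Sven wins the runoff.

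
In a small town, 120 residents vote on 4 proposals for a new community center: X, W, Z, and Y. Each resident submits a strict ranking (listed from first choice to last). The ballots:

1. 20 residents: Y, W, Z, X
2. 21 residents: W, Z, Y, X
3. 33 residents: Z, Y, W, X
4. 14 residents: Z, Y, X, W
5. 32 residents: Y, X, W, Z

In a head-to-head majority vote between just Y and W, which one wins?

Y

Voters preferring Y to W: 99; preferring W to Y: 21.
Y wins the head-to-head.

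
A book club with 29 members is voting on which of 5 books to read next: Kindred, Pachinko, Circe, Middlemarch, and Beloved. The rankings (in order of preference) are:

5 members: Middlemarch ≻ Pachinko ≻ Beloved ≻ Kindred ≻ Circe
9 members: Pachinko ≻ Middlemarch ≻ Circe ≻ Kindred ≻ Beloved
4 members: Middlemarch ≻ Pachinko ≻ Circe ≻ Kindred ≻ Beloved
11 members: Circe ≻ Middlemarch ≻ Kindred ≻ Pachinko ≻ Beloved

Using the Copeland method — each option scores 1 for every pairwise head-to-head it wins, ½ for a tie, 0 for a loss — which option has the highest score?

Middlemarch

Kindred: beats Beloved; loses to Pachinko, Circe, and Middlemarch → score 1.
Pachinko: beats Kindred, Circe, and Beloved; loses to Middlemarch → score 3.
Circe: beats Kindred and Beloved; loses to Pachinko and Middlemarch → score 2.
Middlemarch: beats Kindred, Pachinko, Circe, and Beloved → score 4.
Beloved: loses to Kindred, Pachinko, Circe, and Middlemarch → score 0.
Middlemarch has the best pairwise record.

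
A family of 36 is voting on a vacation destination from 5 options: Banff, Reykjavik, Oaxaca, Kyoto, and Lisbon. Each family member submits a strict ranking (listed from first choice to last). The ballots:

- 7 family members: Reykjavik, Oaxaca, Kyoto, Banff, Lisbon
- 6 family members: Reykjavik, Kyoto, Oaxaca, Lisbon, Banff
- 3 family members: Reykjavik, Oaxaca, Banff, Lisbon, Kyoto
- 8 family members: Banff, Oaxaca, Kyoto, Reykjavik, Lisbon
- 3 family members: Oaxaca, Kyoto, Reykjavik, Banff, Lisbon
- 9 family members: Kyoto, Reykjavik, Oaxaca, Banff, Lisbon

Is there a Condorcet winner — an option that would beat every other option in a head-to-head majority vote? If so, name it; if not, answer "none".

Checking pairwise contests:
Reykjavik beats Banff 28–8.
Kyoto beats Reykjavik 20–16.
Reykjavik beats Oaxaca 25–11.
Oaxaca beats Kyoto 21–15.
Banff beats Lisbon 30–6.
Every option loses at least one head-to-head, so there is no Condorcet winner.

none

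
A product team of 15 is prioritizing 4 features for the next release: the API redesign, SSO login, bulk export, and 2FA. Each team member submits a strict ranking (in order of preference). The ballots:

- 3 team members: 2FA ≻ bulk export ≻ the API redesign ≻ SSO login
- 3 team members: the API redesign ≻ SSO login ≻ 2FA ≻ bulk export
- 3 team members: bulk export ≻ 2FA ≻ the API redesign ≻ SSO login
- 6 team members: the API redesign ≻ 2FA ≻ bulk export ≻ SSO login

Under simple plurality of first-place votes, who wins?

First-place votes: the API redesign 9, SSO login 0, bulk export 3, 2FA 3.
the API redesign has the most first-place votes.

the API redesign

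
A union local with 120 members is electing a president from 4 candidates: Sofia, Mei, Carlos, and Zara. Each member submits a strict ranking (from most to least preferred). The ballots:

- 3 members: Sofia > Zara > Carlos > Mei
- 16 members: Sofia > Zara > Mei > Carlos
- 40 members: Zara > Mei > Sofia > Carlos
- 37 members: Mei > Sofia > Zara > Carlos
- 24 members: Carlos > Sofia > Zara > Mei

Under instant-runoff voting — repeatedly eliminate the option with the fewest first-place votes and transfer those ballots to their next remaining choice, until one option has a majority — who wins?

Round 1: Sofia 19, Mei 37, Carlos 24, Zara 40. Eliminate Sofia.
Round 2: Mei 37, Carlos 24, Zara 59. Eliminate Carlos.
Round 3: Mei 37, Zara 83. Zara has a majority.

Zara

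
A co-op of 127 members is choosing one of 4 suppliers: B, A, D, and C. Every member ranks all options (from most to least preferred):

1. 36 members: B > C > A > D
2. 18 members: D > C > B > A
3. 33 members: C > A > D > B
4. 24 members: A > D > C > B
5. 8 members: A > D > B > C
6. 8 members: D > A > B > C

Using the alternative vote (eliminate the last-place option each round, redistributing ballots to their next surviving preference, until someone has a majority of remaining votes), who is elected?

C

Round 1: B 36, A 32, D 26, C 33. Eliminate D.
Round 2: B 36, A 40, C 51. Eliminate B.
Round 3: A 40, C 87. C has a majority.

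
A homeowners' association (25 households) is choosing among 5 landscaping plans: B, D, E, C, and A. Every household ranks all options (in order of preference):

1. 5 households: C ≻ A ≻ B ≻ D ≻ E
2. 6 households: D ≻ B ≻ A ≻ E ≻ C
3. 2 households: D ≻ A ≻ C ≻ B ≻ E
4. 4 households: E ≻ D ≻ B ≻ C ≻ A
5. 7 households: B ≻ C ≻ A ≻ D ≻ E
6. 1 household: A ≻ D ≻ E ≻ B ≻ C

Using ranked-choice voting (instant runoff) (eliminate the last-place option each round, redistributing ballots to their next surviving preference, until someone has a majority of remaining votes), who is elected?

D

Round 1: B 7, D 8, E 4, C 5, A 1. Eliminate A.
Round 2: B 7, D 9, E 4, C 5. Eliminate E.
Round 3: B 7, D 13, C 5. D has a majority.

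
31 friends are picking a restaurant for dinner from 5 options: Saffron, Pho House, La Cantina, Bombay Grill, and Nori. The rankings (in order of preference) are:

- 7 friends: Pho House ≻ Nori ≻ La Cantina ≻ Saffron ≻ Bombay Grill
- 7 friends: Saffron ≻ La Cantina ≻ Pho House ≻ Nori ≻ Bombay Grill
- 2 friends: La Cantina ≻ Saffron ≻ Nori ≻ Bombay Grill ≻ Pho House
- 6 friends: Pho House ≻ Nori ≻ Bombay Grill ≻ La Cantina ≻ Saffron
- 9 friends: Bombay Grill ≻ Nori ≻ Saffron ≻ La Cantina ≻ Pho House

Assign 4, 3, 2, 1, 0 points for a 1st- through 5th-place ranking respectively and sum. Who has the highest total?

Saffron: 7·1 + 7·4 + 2·3 + 6·0 + 9·2 = 59
Pho House: 7·4 + 7·2 + 2·0 + 6·4 + 9·0 = 66
La Cantina: 7·2 + 7·3 + 2·4 + 6·1 + 9·1 = 58
Bombay Grill: 7·0 + 7·0 + 2·1 + 6·2 + 9·4 = 50
Nori: 7·3 + 7·1 + 2·2 + 6·3 + 9·3 = 77
Nori has the highest Borda score (77).

Nori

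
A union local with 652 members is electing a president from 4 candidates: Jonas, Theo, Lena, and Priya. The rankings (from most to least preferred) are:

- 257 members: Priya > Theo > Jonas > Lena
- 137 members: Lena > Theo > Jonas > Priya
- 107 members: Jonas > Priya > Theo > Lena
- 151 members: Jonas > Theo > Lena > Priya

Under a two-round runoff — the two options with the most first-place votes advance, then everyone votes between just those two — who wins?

Jonas

Round 1 first-place votes: Jonas 258, Theo 0, Lena 137, Priya 257.
Jonas and Priya advance.
Runoff: Jonas is preferred to Priya by 395 voters; Priya by 257.
Jonas wins the runoff.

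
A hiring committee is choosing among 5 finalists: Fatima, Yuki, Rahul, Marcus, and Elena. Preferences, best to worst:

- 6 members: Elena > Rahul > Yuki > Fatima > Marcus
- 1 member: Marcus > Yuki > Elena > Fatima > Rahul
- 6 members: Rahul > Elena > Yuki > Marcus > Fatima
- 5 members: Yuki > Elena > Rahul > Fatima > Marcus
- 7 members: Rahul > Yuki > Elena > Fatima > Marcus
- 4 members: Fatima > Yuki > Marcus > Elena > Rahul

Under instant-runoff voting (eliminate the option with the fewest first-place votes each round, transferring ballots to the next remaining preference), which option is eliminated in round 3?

Elena

Round 1: Fatima 4, Yuki 5, Rahul 13, Marcus 1, Elena 6. Eliminate Marcus.
Round 2: Fatima 4, Yuki 6, Rahul 13, Elena 6. Eliminate Fatima.
Round 3: Yuki 10, Rahul 13, Elena 6. Eliminate Elena.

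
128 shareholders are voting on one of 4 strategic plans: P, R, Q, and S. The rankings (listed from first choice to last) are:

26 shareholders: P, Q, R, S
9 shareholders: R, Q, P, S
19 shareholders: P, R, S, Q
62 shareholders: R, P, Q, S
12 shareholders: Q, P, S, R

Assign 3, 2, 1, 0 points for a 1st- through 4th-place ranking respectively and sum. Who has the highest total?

P

P: 26·3 + 9·1 + 19·3 + 62·2 + 12·2 = 292
R: 26·1 + 9·3 + 19·2 + 62·3 + 12·0 = 277
Q: 26·2 + 9·2 + 19·0 + 62·1 + 12·3 = 168
S: 26·0 + 9·0 + 19·1 + 62·0 + 12·1 = 31
P has the highest Borda score (292).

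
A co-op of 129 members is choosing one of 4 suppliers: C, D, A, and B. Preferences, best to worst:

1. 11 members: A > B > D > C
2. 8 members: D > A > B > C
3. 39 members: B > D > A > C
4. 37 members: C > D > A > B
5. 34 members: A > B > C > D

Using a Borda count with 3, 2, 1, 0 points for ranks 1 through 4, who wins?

A

C: 11·0 + 8·0 + 39·0 + 37·3 + 34·1 = 145
D: 11·1 + 8·3 + 39·2 + 37·2 + 34·0 = 187
A: 11·3 + 8·2 + 39·1 + 37·1 + 34·3 = 227
B: 11·2 + 8·1 + 39·3 + 37·0 + 34·2 = 215
A has the highest Borda score (227).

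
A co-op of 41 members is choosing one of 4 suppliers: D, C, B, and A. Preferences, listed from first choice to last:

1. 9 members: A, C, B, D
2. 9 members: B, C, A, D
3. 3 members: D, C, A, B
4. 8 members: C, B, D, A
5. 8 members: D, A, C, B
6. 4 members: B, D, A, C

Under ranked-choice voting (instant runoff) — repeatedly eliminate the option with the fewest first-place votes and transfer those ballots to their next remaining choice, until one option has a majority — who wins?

B

Round 1: D 11, C 8, B 13, A 9. Eliminate C.
Round 2: D 11, B 21, A 9. B has a majority.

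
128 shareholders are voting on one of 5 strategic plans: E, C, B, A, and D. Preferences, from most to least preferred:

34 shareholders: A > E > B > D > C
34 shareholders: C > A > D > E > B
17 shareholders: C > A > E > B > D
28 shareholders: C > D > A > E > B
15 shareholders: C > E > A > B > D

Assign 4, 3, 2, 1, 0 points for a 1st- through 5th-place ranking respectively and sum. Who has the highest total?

C

E: 34·3 + 34·1 + 17·2 + 28·1 + 15·3 = 243
C: 34·0 + 34·4 + 17·4 + 28·4 + 15·4 = 376
B: 34·2 + 34·0 + 17·1 + 28·0 + 15·1 = 100
A: 34·4 + 34·3 + 17·3 + 28·2 + 15·2 = 375
D: 34·1 + 34·2 + 17·0 + 28·3 + 15·0 = 186
C has the highest Borda score (376).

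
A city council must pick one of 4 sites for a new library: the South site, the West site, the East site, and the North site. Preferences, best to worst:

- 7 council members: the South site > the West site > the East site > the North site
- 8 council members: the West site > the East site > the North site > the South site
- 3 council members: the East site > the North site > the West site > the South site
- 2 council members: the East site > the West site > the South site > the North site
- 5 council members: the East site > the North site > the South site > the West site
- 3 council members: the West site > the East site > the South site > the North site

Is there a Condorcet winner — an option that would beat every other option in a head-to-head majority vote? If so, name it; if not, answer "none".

the West site

the West site vs the South site: 16–12 for the West site.
the West site vs the East site: 18–10 for the West site.
the West site vs the North site: 20–8 for the West site.
the West site beats every other option head-to-head.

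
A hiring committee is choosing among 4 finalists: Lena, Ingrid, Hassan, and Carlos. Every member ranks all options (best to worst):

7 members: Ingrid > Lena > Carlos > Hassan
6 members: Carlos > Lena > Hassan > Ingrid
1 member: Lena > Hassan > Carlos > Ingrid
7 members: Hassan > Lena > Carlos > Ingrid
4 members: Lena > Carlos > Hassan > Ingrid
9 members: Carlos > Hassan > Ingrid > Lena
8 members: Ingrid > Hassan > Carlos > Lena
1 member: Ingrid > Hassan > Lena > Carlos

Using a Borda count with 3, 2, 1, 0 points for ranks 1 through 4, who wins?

Carlos

Lena: 7·2 + 6·2 + 1·3 + 7·2 + 4·3 + 9·0 + 8·0 + 1·1 = 56
Ingrid: 7·3 + 6·0 + 1·0 + 7·0 + 4·0 + 9·1 + 8·3 + 1·3 = 57
Hassan: 7·0 + 6·1 + 1·2 + 7·3 + 4·1 + 9·2 + 8·2 + 1·2 = 69
Carlos: 7·1 + 6·3 + 1·1 + 7·1 + 4·2 + 9·3 + 8·1 + 1·0 = 76
Carlos has the highest Borda score (76).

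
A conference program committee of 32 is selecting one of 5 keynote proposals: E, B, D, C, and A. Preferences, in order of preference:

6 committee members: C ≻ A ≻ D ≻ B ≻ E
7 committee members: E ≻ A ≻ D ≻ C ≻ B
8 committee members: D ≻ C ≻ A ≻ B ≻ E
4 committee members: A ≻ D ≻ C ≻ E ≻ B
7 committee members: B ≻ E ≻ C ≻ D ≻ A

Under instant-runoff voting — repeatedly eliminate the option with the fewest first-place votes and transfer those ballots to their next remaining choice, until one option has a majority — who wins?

Round 1: E 7, B 7, D 8, C 6, A 4. Eliminate A.
Round 2: E 7, B 7, D 12, C 6. Eliminate C.
Round 3: E 7, B 7, D 18. D has a majority.

D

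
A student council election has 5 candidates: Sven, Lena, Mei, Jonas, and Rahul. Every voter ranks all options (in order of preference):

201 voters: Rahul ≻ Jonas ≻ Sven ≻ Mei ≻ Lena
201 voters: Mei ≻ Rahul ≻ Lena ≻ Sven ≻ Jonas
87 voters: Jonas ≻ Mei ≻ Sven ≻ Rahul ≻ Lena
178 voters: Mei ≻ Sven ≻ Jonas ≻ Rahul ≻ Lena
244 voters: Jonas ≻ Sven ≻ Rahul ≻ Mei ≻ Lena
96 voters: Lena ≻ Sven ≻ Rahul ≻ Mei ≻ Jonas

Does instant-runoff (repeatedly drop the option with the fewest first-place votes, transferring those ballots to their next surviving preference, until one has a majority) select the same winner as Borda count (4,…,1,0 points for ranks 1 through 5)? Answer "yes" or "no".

no

Instant-runoff — R1 Sven 0, Lena 96, Mei 379, Jonas 331, Rahul 201 (Sven out); R2 Lena 96, Mei 379, Jonas 331, Rahul 201 (Lena out); R3 Mei 379, Jonas 331, Rahul 297 (Rahul out); R4 Mei 475, Jonas 532 (Jonas winner). Winner: Jonas.
Borda — scores: Sven 2331, Lena 786, Mei 2318, Jonas 2283, Rahul 2352. Winner: Rahul.
The two methods disagree.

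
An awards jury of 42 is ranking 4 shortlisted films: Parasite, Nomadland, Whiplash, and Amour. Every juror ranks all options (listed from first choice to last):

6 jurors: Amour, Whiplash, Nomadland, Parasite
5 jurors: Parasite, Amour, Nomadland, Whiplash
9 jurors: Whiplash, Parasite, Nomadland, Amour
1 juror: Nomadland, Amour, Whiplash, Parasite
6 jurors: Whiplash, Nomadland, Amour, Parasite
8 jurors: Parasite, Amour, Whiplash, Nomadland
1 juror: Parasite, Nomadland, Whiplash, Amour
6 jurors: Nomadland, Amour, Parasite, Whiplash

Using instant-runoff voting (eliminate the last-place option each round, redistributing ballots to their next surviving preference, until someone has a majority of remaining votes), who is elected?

Round 1: Parasite 14, Nomadland 7, Whiplash 15, Amour 6. Eliminate Amour.
Round 2: Parasite 14, Nomadland 7, Whiplash 21. Eliminate Nomadland.
Round 3: Parasite 20, Whiplash 22. Whiplash has a majority.

Whiplash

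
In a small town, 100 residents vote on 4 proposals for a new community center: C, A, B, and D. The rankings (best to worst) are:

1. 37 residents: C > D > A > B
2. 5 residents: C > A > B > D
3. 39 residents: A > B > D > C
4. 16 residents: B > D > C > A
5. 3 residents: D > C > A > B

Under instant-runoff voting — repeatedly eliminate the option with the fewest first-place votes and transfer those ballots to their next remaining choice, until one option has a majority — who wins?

Round 1: C 42, A 39, B 16, D 3. Eliminate D.
Round 2: C 45, A 39, B 16. Eliminate B.
Round 3: C 61, A 39. C has a majority.

C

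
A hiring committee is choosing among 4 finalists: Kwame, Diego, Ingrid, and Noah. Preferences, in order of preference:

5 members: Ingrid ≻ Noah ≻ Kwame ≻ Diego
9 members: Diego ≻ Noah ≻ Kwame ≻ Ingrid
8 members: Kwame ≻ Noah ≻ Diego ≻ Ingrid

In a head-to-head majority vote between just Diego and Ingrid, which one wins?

Diego

Voters preferring Diego to Ingrid: 17; preferring Ingrid to Diego: 5.
Diego wins the head-to-head.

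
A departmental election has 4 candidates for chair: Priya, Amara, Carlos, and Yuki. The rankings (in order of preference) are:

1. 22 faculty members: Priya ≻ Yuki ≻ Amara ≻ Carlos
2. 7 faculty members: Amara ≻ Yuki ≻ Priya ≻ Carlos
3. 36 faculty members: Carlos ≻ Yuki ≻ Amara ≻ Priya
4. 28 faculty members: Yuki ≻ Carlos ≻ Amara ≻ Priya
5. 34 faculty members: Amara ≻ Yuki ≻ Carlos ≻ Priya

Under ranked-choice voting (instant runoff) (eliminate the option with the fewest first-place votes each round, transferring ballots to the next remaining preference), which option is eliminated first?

Round 1: Priya 22, Amara 41, Carlos 36, Yuki 28. Eliminate Priya.

Priya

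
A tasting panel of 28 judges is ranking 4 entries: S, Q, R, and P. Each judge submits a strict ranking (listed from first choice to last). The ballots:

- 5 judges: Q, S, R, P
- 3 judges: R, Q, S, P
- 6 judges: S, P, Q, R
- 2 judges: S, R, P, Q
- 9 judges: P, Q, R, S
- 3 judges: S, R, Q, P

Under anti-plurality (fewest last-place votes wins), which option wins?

Last-place votes: S 9, Q 2, R 6, P 11.
Q is ranked last by the fewest voters, so Q wins.

Q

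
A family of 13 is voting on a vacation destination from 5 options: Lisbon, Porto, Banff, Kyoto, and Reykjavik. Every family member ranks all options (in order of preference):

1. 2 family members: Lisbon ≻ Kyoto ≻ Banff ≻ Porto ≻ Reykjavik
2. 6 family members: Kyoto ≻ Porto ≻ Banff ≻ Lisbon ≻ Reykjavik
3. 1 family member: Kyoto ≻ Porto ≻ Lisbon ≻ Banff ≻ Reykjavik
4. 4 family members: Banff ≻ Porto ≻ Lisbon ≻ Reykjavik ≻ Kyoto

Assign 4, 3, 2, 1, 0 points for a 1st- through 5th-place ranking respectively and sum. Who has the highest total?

Lisbon: 2·4 + 6·1 + 1·2 + 4·2 = 24
Porto: 2·1 + 6·3 + 1·3 + 4·3 = 35
Banff: 2·2 + 6·2 + 1·1 + 4·4 = 33
Kyoto: 2·3 + 6·4 + 1·4 + 4·0 = 34
Reykjavik: 2·0 + 6·0 + 1·0 + 4·1 = 4
Porto has the highest Borda score (35).

Porto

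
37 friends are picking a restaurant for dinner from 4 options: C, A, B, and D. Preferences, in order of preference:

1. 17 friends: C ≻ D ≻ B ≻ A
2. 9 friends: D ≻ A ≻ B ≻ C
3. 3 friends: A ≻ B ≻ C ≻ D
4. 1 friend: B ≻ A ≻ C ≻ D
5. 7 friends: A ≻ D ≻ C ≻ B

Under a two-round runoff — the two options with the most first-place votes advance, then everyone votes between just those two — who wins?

Round 1 first-place votes: C 17, A 10, B 1, D 9.
C and A advance.
Runoff: C is preferred to A by 17 voters; A by 20.
A wins the runoff.

A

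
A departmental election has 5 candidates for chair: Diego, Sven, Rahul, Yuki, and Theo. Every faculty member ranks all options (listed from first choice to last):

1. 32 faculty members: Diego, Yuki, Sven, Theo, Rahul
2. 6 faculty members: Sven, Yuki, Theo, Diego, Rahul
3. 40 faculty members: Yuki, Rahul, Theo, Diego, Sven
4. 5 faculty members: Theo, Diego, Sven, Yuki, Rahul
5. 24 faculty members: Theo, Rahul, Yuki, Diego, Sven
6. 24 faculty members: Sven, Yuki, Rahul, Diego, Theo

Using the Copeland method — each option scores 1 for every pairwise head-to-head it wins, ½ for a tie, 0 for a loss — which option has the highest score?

Diego: beats Sven; loses to Rahul, Yuki, and Theo → score 1.
Sven: beats Rahul; loses to Diego, Yuki, and Theo → score 1.
Rahul: beats Diego; loses to Sven, Yuki, and Theo → score 1.
Yuki: beats Diego, Sven, Rahul, and Theo → score 4.
Theo: beats Diego, Sven, and Rahul; loses to Yuki → score 3.
Yuki has the best pairwise record.

Yuki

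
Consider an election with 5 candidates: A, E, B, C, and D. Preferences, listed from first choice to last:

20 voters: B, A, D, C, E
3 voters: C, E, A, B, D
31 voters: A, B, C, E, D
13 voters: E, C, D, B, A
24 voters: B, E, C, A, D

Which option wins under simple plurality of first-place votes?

B

First-place votes: A 31, E 13, B 44, C 3, D 0.
B has the most first-place votes.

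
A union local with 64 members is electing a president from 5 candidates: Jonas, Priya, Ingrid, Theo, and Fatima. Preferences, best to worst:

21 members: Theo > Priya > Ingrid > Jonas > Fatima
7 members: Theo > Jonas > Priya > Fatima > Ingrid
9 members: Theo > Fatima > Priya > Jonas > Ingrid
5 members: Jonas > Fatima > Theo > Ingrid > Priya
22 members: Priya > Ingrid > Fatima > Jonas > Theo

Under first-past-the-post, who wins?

First-place votes: Jonas 5, Priya 22, Ingrid 0, Theo 37, Fatima 0.
Theo has the most first-place votes.

Theo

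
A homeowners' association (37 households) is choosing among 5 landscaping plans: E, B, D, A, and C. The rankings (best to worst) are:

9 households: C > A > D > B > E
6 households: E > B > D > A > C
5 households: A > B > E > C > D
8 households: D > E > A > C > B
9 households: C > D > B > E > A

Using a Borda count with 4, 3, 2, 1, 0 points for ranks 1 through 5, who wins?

E: 9·0 + 6·4 + 5·2 + 8·3 + 9·1 = 67
B: 9·1 + 6·3 + 5·3 + 8·0 + 9·2 = 60
D: 9·2 + 6·2 + 5·0 + 8·4 + 9·3 = 89
A: 9·3 + 6·1 + 5·4 + 8·2 + 9·0 = 69
C: 9·4 + 6·0 + 5·1 + 8·1 + 9·4 = 85
D has the highest Borda score (89).

D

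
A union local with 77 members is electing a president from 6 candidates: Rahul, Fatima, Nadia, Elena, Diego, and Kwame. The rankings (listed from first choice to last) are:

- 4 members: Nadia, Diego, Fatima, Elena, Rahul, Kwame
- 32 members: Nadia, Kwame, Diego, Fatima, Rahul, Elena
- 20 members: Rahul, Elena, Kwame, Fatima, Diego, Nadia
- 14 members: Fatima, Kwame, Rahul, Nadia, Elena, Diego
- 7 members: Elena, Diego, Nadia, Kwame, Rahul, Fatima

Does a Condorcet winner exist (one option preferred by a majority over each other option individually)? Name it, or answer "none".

Nadia vs Rahul: 43–34 for Nadia.
Nadia vs Fatima: 43–34 for Nadia.
Nadia vs Elena: 50–27 for Nadia.
Nadia vs Diego: 50–27 for Nadia.
Nadia vs Kwame: 43–34 for Nadia.
Nadia beats every other option head-to-head.

Nadia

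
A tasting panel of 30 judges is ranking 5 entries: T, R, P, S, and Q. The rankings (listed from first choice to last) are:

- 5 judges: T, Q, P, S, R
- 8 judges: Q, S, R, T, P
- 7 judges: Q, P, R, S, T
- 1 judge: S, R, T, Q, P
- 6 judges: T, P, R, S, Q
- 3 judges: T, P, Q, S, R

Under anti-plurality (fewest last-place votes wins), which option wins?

S

Last-place votes: T 7, R 8, P 9, S 0, Q 6.
S is ranked last by the fewest voters, so S wins.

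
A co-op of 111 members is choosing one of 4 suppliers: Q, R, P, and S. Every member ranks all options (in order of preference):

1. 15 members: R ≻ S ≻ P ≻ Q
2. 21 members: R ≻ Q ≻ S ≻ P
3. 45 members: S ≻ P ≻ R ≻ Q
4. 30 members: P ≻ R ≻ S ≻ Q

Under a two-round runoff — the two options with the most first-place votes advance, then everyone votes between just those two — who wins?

Round 1 first-place votes: Q 0, R 36, P 30, S 45.
S and R advance.
Runoff: S is preferred to R by 45 voters; R by 66.
R wins the runoff.

R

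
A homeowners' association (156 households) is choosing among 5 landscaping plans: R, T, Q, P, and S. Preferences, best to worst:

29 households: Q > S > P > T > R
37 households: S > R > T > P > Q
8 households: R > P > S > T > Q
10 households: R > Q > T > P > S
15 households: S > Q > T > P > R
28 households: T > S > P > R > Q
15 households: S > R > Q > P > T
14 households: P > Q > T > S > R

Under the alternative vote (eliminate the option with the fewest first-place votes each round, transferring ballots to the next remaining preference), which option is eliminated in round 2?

Round 1: R 18, T 28, Q 29, P 14, S 67. Eliminate P.
Round 2: R 18, T 28, Q 43, S 67. Eliminate R.

R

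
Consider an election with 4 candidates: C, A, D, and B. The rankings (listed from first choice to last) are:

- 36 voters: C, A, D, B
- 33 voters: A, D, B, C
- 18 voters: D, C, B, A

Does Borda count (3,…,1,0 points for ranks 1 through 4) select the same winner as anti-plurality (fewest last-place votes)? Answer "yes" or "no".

Borda — scores: C 144, A 171, D 156, B 51. Winner: A.
Anti-plurality — last-place votes: C 33, A 18, D 0, B 36. Winner: D.
The two methods disagree.

no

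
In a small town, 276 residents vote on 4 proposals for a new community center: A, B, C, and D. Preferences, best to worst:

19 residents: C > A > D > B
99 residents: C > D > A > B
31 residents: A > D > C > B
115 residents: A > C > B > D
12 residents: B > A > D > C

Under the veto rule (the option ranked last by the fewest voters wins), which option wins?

Last-place votes: A 0, B 149, C 12, D 115.
A is ranked last by the fewest voters, so A wins.

A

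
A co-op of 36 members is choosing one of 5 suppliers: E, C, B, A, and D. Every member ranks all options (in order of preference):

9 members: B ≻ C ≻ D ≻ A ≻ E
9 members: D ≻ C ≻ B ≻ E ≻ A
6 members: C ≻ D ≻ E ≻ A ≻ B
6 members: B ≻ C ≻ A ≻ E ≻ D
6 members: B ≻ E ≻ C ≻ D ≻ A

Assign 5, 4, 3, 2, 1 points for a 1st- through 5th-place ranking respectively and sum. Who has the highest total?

E: 9·1 + 9·2 + 6·3 + 6·2 + 6·4 = 81
C: 9·4 + 9·4 + 6·5 + 6·4 + 6·3 = 144
B: 9·5 + 9·3 + 6·1 + 6·5 + 6·5 = 138
A: 9·2 + 9·1 + 6·2 + 6·3 + 6·1 = 63
D: 9·3 + 9·5 + 6·4 + 6·1 + 6·2 = 114
C has the highest Borda score (144).

C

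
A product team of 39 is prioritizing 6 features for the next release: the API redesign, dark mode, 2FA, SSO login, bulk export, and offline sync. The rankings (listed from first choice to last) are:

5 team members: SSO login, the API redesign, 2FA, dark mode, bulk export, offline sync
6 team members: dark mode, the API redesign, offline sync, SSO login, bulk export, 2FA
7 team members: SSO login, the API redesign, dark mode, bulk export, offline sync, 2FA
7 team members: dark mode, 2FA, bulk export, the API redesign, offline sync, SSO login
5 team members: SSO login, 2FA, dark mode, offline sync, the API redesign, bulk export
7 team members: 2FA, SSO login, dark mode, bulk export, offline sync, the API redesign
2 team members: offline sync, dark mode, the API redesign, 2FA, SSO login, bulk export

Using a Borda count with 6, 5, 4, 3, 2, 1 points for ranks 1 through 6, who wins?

the API redesign: 5·5 + 6·5 + 7·5 + 7·3 + 5·2 + 7·1 + 2·4 = 136
dark mode: 5·3 + 6·6 + 7·4 + 7·6 + 5·4 + 7·4 + 2·5 = 179
2FA: 5·4 + 6·1 + 7·1 + 7·5 + 5·5 + 7·6 + 2·3 = 141
SSO login: 5·6 + 6·3 + 7·6 + 7·1 + 5·6 + 7·5 + 2·2 = 166
bulk export: 5·2 + 6·2 + 7·3 + 7·4 + 5·1 + 7·3 + 2·1 = 99
offline sync: 5·1 + 6·4 + 7·2 + 7·2 + 5·3 + 7·2 + 2·6 = 98
dark mode has the highest Borda score (179).

dark mode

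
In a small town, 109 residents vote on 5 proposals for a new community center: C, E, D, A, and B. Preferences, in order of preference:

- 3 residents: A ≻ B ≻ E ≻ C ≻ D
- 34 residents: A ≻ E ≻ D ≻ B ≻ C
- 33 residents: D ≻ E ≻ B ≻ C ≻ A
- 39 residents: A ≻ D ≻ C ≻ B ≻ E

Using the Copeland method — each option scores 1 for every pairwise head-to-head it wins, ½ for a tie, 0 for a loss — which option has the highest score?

C: loses to E, D, A, and B → score 0.
E: beats C and B; loses to D and A → score 2.
D: beats C, E, and B; loses to A → score 3.
A: beats C, E, D, and B → score 4.
B: beats C; loses to E, D, and A → score 1.
A has the best pairwise record.

A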